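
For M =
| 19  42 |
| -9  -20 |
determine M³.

tr M = -1 and det M = -2, so the characteristic polynomial is λ² − (-1)λ + (-2) with roots 1 and -2.
Eigenvectors give P = [[-7, -2], [3, 1]] with P⁻¹ = [[-1, -2], [3, 7]], and M = P·diag(1, -2)·P⁻¹.
Then M³ = P·diag(1, -8)·P⁻¹ = [[-7, 16], [3, -8]] · [[-1, -2], [3, 7]] = [[55, 126], [-27, -62]].

[[55, 126], [-27, -62]]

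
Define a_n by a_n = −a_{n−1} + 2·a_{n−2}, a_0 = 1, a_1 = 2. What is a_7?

44

With companion matrix A = [[−1, 2], [1, 0]], [a_n, a_{n−1}]ᵀ = A·[a_{n−1}, a_{n−2}]ᵀ, so [a_7, a_6]ᵀ = A⁶·[a_1, a_0]ᵀ.
A⁶ = [[43, −42], [−21, 22]], giving [a_7, a_6]ᵀ = [[44], [−20]].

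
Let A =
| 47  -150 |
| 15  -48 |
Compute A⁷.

[[20963, -69450], [6945, -23022]]

tr A = -1 and det A = -6, so the characteristic polynomial is λ² − (-1)λ + (-6) with roots -3 and 2.
Eigenvectors give P = [[3, 10], [1, 3]] with P⁻¹ = [[-3, 10], [1, -3]], and A = P·diag(-3, 2)·P⁻¹.
Then A⁷ = P·diag(-2187, 128)·P⁻¹ = [[-6561, 1280], [-2187, 384]] · [[-3, 10], [1, -3]] = [[20963, -69450], [6945, -23022]].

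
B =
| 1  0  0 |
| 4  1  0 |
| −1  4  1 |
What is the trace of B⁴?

B = I + N where N = [[0, 0, 0], [4, 0, 0], [−1, 4, 0]] is strictly lower-triangular, so N³ = 0.
(I + N)⁴ = I + 4·N + 6·N² = [[1, 0, 0], [16, 1, 0], [92, 16, 1]].

3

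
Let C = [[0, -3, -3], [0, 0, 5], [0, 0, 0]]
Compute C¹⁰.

[[0, 0, 0], [0, 0, 0], [0, 0, 0]]

C is strictly triangular, hence nilpotent: C³ = 0, so C¹⁰ = 0.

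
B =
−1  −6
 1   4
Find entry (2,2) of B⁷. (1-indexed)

tr B = 3 and det B = 2, so the characteristic polynomial is λ² − (3)λ + (2) with roots 2 and 1.
Eigenvectors give P = [[−2, 3], [1, −1]] with P⁻¹ = [[1, 3], [1, 2]], and B = P·diag(2, 1)·P⁻¹.
Then B⁷ = P·diag(128, 1)·P⁻¹ = [[−256, 3], [128, −1]] · [[1, 3], [1, 2]] = [[−253, −762], [127, 382]].

382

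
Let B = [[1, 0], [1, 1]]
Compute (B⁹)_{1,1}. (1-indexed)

1

B = I + N where N = [[0, 0], [1, 0]] is strictly lower-triangular, so N² = 0.
(I + N)⁹ = I + 9·N = [[1, 0], [9, 1]].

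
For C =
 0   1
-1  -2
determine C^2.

[[-1, -2], [2, 3]]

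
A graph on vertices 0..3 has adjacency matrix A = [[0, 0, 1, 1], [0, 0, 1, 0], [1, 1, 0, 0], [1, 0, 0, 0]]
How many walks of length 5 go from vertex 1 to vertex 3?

The number of length-5 walks from vertex 1 to vertex 3 is entry (1,3) of A^5, where A is the adjacency matrix.
A^2 = [[2, 1, 0, 0], [1, 1, 0, 0], [0, 0, 2, 1], [0, 0, 1, 1]]
A^3 = [[0, 0, 3, 2], [0, 0, 2, 1], [3, 2, 0, 0], [2, 1, 0, 0]]
A^4 = [[5, 3, 0, 0], [3, 2, 0, 0], [0, 0, 5, 3], [0, 0, 3, 2]]
A^5 = [[0, 0, 8, 5], [0, 0, 5, 3], [8, 5, 0, 0], [5, 3, 0, 0]]

3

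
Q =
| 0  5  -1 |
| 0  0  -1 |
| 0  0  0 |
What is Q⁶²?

Q is strictly triangular, hence nilpotent: Q³ = 0, so Q⁶² = 0.

[[0, 0, 0], [0, 0, 0], [0, 0, 0]]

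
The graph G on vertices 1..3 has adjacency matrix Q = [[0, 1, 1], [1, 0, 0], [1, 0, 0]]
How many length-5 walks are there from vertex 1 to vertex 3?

4

The number of length-5 walks from vertex 1 to vertex 3 is entry (1,3) of Q^5, where Q is the adjacency matrix.
Q^2 = [[2, 0, 0], [0, 1, 1], [0, 1, 1]]
Q^3 = [[0, 2, 2], [2, 0, 0], [2, 0, 0]]
Q^4 = [[4, 0, 0], [0, 2, 2], [0, 2, 2]]
Q^5 = [[0, 4, 4], [4, 0, 0], [4, 0, 0]]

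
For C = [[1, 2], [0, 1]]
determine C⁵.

[[1, 10], [0, 1]]

C = I + N where N = [[0, 2], [0, 0]] is strictly upper-triangular, so N² = 0.
(I + N)⁵ = I + 5·N = [[1, 10], [0, 1]].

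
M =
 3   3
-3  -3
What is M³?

[[0, 0], [0, 0]]

M² = [[0, 0], [0, 0]]
M³ = [[0, 0], [0, 0]]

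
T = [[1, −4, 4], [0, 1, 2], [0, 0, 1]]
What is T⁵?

[[1, −20, −60], [0, 1, 10], [0, 0, 1]]

T = I + N where N = [[0, −4, 4], [0, 0, 2], [0, 0, 0]] is strictly upper-triangular, so N³ = 0.
(I + N)⁵ = I + 5·N + 10·N² = [[1, −20, −60], [0, 1, 10], [0, 0, 1]].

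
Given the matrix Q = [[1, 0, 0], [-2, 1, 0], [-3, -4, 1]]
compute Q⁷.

Q = I + N where N = [[0, 0, 0], [-2, 0, 0], [-3, -4, 0]] is strictly lower-triangular, so N³ = 0.
(I + N)⁷ = I + 7·N + 21·N² = [[1, 0, 0], [-14, 1, 0], [147, -28, 1]].

[[1, 0, 0], [-14, 1, 0], [147, -28, 1]]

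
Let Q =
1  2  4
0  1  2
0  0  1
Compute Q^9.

Q = I + N where N = [[0, 2, 4], [0, 0, 2], [0, 0, 0]] is strictly upper-triangular, so N^3 = 0.
(I + N)^9 = I + 9·N + 36·N^2 = [[1, 18, 180], [0, 1, 18], [0, 0, 1]].

[[1, 18, 180], [0, 1, 18], [0, 0, 1]]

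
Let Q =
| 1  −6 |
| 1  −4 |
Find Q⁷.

tr Q = −3 and det Q = 2, so the characteristic polynomial is λ² − (−3)λ + (2) with roots −2 and −1.
Eigenvectors give P = [[−2, 3], [−1, 1]] with P⁻¹ = [[1, −3], [1, −2]], and Q = P·diag(−2, −1)·P⁻¹.
Then Q⁷ = P·diag(−128, −1)·P⁻¹ = [[256, −3], [128, −1]] · [[1, −3], [1, −2]] = [[253, −762], [127, −382]].

[[253, −762], [127, −382]]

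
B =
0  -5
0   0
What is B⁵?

[[0, 0], [0, 0]]

B is strictly triangular, hence nilpotent: B² = 0, so B⁵ = 0.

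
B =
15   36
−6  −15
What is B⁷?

tr B = 0 and det B = −9, so the characteristic polynomial is λ² − (0)λ + (−9) with roots −3 and 3.
Eigenvectors give P = [[2, −3], [−1, 1]] with P⁻¹ = [[−1, −3], [−1, −2]], and B = P·diag(−3, 3)·P⁻¹.
Then B⁷ = P·diag(−2187, 2187)·P⁻¹ = [[−4374, −6561], [2187, 2187]] · [[−1, −3], [−1, −2]] = [[10935, 26244], [−4374, −10935]].

[[10935, 26244], [−4374, −10935]]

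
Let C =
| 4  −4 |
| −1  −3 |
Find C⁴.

C² = [[20, −4], [−1, 13]]
C³ = [[84, −68], [−17, −35]]
C⁴ = [[404, −132], [−33, 173]]

[[404, −132], [−33, 173]]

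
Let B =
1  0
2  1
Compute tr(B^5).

2

B = I + N where N = [[0, 0], [2, 0]] is strictly lower-triangular, so N^2 = 0.
(I + N)^5 = I + 5·N = [[1, 0], [10, 1]].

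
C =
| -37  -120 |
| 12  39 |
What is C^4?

[[-719, -2400], [240, 801]]

tr C = 2 and det C = -3, so the characteristic polynomial is λ² − (2)λ + (-3) with roots 3 and -1.
Eigenvectors give P = [[-3, -10], [1, 3]] with P⁻¹ = [[3, 10], [-1, -3]], and C = P·diag(3, -1)·P⁻¹.
Then C^4 = P·diag(81, 1)·P⁻¹ = [[-243, -10], [81, 3]] · [[3, 10], [-1, -3]] = [[-719, -2400], [240, 801]].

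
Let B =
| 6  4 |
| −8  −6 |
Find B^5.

[[96, 64], [−128, −96]]

tr B = 0 and det B = −4, so the characteristic polynomial is λ² − (0)λ + (−4) with roots −2 and 2.
Eigenvectors give P = [[1, −1], [−2, 1]] with P⁻¹ = [[−1, −1], [−2, −1]], and B = P·diag(−2, 2)·P⁻¹.
Then B^5 = P·diag(−32, 32)·P⁻¹ = [[−32, −32], [64, 32]] · [[−1, −1], [−2, −1]] = [[96, 64], [−128, −96]].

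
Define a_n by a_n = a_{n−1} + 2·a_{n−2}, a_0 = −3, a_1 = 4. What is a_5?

14

With companion matrix C = [[1, 2], [1, 0]], [a_n, a_{n−1}]ᵀ = C·[a_{n−1}, a_{n−2}]ᵀ, so [a_5, a_4]ᵀ = C^4·[a_1, a_0]ᵀ.
C^4 = [[11, 10], [5, 6]], giving [a_5, a_4]ᵀ = [[14], [2]].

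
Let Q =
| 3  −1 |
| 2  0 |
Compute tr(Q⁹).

tr Q = 3 and det Q = 2, so the characteristic polynomial is λ² − (3)λ + (2) with roots 1 and 2.
Eigenvectors give P = [[−1, 1], [−2, 1]] with P⁻¹ = [[1, −1], [2, −1]], and Q = P·diag(1, 2)·P⁻¹.
Then Q⁹ = P·diag(1, 512)·P⁻¹ = [[−1, 512], [−2, 512]] · [[1, −1], [2, −1]] = [[1023, −511], [1022, −510]].

513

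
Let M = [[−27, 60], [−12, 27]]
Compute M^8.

[[6561, 0], [0, 6561]]

tr M = 0 and det M = −9, so the characteristic polynomial is λ² − (0)λ + (−9) with roots 3 and −3.
Eigenvectors give P = [[2, −5], [1, −2]] with P⁻¹ = [[−2, 5], [−1, 2]], and M = P·diag(3, −3)·P⁻¹.
Then M^8 = P·diag(6561, 6561)·P⁻¹ = [[13122, −32805], [6561, −13122]] · [[−2, 5], [−1, 2]] = [[6561, 0], [0, 6561]].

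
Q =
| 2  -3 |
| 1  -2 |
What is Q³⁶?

[[1, 0], [0, 1]]

Q² = I (check: tr Q = 0 and det Q = -1), so Q³⁶ = I since 36 is even.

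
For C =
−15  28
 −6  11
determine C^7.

tr C = −4 and det C = 3, so the characteristic polynomial is λ² − (−4)λ + (3) with roots −3 and −1.
Eigenvectors give P = [[7, −2], [3, −1]] with P⁻¹ = [[1, −2], [3, −7]], and C = P·diag(−3, −1)·P⁻¹.
Then C^7 = P·diag(−2187, −1)·P⁻¹ = [[−15309, 2], [−6561, 1]] · [[1, −2], [3, −7]] = [[−15303, 30604], [−6558, 13115]].

[[−15303, 30604], [−6558, 13115]]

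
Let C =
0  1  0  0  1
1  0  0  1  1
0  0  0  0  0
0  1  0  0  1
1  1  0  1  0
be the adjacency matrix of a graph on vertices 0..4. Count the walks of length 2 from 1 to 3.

1

The number of length-2 walks from vertex 1 to vertex 3 is entry (1,3) of C², where C is the adjacency matrix.
C² = [[2, 1, 0, 2, 1], [1, 3, 0, 1, 2], [0, 0, 0, 0, 0], [2, 1, 0, 2, 1], [1, 2, 0, 1, 3]]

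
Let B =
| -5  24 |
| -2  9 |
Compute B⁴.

[[-239, 960], [-80, 321]]

tr B = 4 and det B = 3, so the characteristic polynomial is λ² − (4)λ + (3) with roots 1 and 3.
Eigenvectors give P = [[-4, 3], [-1, 1]] with P⁻¹ = [[-1, 3], [-1, 4]], and B = P·diag(1, 3)·P⁻¹.
Then B⁴ = P·diag(1, 81)·P⁻¹ = [[-4, 243], [-1, 81]] · [[-1, 3], [-1, 4]] = [[-239, 960], [-80, 321]].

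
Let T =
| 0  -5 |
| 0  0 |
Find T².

T is strictly triangular, hence nilpotent: T² = 0, so T² = 0.

[[0, 0], [0, 0]]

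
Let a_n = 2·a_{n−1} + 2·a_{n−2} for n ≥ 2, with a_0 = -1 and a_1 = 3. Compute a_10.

15168

With companion matrix A = [[2, 2], [1, 0]], [a_n, a_{n−1}]ᵀ = A·[a_{n−1}, a_{n−2}]ᵀ, so [a_10, a_9]ᵀ = A⁹·[a_1, a_0]ᵀ.
A⁹ = [[6688, 4896], [2448, 1792]], giving [a_10, a_9]ᵀ = [[15168], [5552]].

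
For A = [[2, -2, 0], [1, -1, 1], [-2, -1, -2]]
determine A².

[[2, -2, -2], [-1, -2, -3], [-1, 7, 3]]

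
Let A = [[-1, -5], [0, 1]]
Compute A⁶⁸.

A² = I (check: tr A = 0 and det A = -1), so A⁶⁸ = I since 68 is even.

[[1, 0], [0, 1]]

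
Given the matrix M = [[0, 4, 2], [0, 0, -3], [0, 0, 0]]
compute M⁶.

[[0, 0, 0], [0, 0, 0], [0, 0, 0]]

M is strictly triangular, hence nilpotent: M³ = 0, so M⁶ = 0.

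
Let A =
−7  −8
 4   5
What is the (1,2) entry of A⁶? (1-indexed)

tr A = −2 and det A = −3, so the characteristic polynomial is λ² − (−2)λ + (−3) with roots 1 and −3.
Eigenvectors give P = [[1, −2], [−1, 1]] with P⁻¹ = [[−1, −2], [−1, −1]], and A = P·diag(1, −3)·P⁻¹.
Then A⁶ = P·diag(1, 729)·P⁻¹ = [[1, −1458], [−1, 729]] · [[−1, −2], [−1, −1]] = [[1457, 1456], [−728, −727]].

1456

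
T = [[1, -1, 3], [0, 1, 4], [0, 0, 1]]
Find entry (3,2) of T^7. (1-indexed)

0

T = I + N where N = [[0, -1, 3], [0, 0, 4], [0, 0, 0]] is strictly upper-triangular, so N^3 = 0.
(I + N)^7 = I + 7·N + 21·N^2 = [[1, -7, -63], [0, 1, 28], [0, 0, 1]].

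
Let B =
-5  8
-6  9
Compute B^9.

tr B = 4 and det B = 3, so the characteristic polynomial is λ² − (4)λ + (3) with roots 1 and 3.
Eigenvectors give P = [[4, 1], [3, 1]] with P⁻¹ = [[1, -1], [-3, 4]], and B = P·diag(1, 3)·P⁻¹.
Then B^9 = P·diag(1, 19683)·P⁻¹ = [[4, 19683], [3, 19683]] · [[1, -1], [-3, 4]] = [[-59045, 78728], [-59046, 78729]].

[[-59045, 78728], [-59046, 78729]]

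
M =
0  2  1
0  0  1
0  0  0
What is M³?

M is strictly triangular, hence nilpotent: M³ = 0, so M³ = 0.

[[0, 0, 0], [0, 0, 0], [0, 0, 0]]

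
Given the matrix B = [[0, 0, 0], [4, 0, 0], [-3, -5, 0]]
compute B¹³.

[[0, 0, 0], [0, 0, 0], [0, 0, 0]]

B is strictly triangular, hence nilpotent: B³ = 0, so B¹³ = 0.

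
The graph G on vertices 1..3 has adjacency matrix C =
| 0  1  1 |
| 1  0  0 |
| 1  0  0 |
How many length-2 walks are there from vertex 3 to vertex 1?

0

The number of length-2 walks from vertex 3 to vertex 1 is entry (3,1) of C², where C is the adjacency matrix.
C² = [[2, 0, 0], [0, 1, 1], [0, 1, 1]]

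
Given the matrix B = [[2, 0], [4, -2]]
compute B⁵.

tr B = 0 and det B = -4, so the characteristic polynomial is λ² − (0)λ + (-4) with roots -2 and 2.
Eigenvectors give P = [[0, 1], [-1, 1]] with P⁻¹ = [[1, -1], [1, 0]], and B = P·diag(-2, 2)·P⁻¹.
Then B⁵ = P·diag(-32, 32)·P⁻¹ = [[0, 32], [32, 32]] · [[1, -1], [1, 0]] = [[32, 0], [64, -32]].

[[32, 0], [64, -32]]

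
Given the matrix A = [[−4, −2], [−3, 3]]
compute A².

[[22, 2], [3, 15]]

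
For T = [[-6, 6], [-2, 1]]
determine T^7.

tr T = -5 and det T = 6, so the characteristic polynomial is λ² − (-5)λ + (6) with roots -2 and -3.
Eigenvectors give P = [[-3, -2], [-2, -1]] with P⁻¹ = [[1, -2], [-2, 3]], and T = P·diag(-2, -3)·P⁻¹.
Then T^7 = P·diag(-128, -2187)·P⁻¹ = [[384, 4374], [256, 2187]] · [[1, -2], [-2, 3]] = [[-8364, 12354], [-4118, 6049]].

[[-8364, 12354], [-4118, 6049]]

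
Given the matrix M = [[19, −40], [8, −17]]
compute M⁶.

tr M = 2 and det M = −3, so the characteristic polynomial is λ² − (2)λ + (−3) with roots −1 and 3.
Eigenvectors give P = [[2, 5], [1, 2]] with P⁻¹ = [[−2, 5], [1, −2]], and M = P·diag(−1, 3)·P⁻¹.
Then M⁶ = P·diag(1, 729)·P⁻¹ = [[2, 3645], [1, 1458]] · [[−2, 5], [1, −2]] = [[3641, −7280], [1456, −2911]].

[[3641, −7280], [1456, −2911]]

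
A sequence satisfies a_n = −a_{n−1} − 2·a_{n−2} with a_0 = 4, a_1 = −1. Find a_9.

−7

With companion matrix M = [[−1, −2], [1, 0]], [a_n, a_{n−1}]ᵀ = M·[a_{n−1}, a_{n−2}]ᵀ, so [a_9, a_8]ᵀ = M^8·[a_1, a_0]ᵀ.
M^8 = [[−17, −6], [3, −14]], giving [a_9, a_8]ᵀ = [[−7], [−59]].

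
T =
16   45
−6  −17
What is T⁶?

[[−314, −945], [126, 379]]

tr T = −1 and det T = −2, so the characteristic polynomial is λ² − (−1)λ + (−2) with roots 1 and −2.
Eigenvectors give P = [[3, 5], [−1, −2]] with P⁻¹ = [[2, 5], [−1, −3]], and T = P·diag(1, −2)·P⁻¹.
Then T⁶ = P·diag(1, 64)·P⁻¹ = [[3, 320], [−1, −128]] · [[2, 5], [−1, −3]] = [[−314, −945], [126, 379]].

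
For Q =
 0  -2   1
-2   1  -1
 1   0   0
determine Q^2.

[[5, -2, 2], [-3, 5, -3], [0, -2, 1]]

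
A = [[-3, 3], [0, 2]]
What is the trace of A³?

-19

A² = [[9, -3], [0, 4]]
A³ = [[-27, 21], [0, 8]]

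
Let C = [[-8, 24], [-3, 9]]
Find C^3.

C² = C (a projection; rank 1, trace 1), so C^3 = C.

[[-8, 24], [-3, 9]]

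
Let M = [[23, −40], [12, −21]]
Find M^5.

tr M = 2 and det M = −3, so the characteristic polynomial is λ² − (2)λ + (−3) with roots −1 and 3.
Eigenvectors give P = [[−5, −2], [−3, −1]] with P⁻¹ = [[1, −2], [−3, 5]], and M = P·diag(−1, 3)·P⁻¹.
Then M^5 = P·diag(−1, 243)·P⁻¹ = [[5, −486], [3, −243]] · [[1, −2], [−3, 5]] = [[1463, −2440], [732, −1221]].

[[1463, −2440], [732, −1221]]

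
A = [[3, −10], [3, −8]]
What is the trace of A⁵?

tr A = −5 and det A = 6, so the characteristic polynomial is λ² − (−5)λ + (6) with roots −2 and −3.
Eigenvectors give P = [[−2, 5], [−1, 3]] with P⁻¹ = [[−3, 5], [−1, 2]], and A = P·diag(−2, −3)·P⁻¹.
Then A⁵ = P·diag(−32, −243)·P⁻¹ = [[64, −1215], [32, −729]] · [[−3, 5], [−1, 2]] = [[1023, −2110], [633, −1298]].

−275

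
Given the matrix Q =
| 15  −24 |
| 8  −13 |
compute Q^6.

[[2913, −4368], [1456, −2183]]

tr Q = 2 and det Q = −3, so the characteristic polynomial is λ² − (2)λ + (−3) with roots −1 and 3.
Eigenvectors give P = [[−3, −2], [−2, −1]] with P⁻¹ = [[1, −2], [−2, 3]], and Q = P·diag(−1, 3)·P⁻¹.
Then Q^6 = P·diag(1, 729)·P⁻¹ = [[−3, −1458], [−2, −729]] · [[1, −2], [−2, 3]] = [[2913, −4368], [1456, −2183]].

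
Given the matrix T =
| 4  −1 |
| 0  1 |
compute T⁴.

T² = [[16, −5], [0, 1]]
T³ = [[64, −21], [0, 1]]
T⁴ = [[256, −85], [0, 1]]

[[256, −85], [0, 1]]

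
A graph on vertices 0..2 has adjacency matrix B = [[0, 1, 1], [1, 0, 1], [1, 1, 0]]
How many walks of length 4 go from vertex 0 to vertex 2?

5

The number of length-4 walks from vertex 0 to vertex 2 is entry (0,2) of B^4, where B is the adjacency matrix.
B^2 = [[2, 1, 1], [1, 2, 1], [1, 1, 2]]
B^3 = [[2, 3, 3], [3, 2, 3], [3, 3, 2]]
B^4 = [[6, 5, 5], [5, 6, 5], [5, 5, 6]]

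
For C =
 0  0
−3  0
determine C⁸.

[[0, 0], [0, 0]]

C is strictly triangular, hence nilpotent: C² = 0, so C⁸ = 0.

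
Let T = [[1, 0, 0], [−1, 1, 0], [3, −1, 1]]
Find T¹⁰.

T = I + N where N = [[0, 0, 0], [−1, 0, 0], [3, −1, 0]] is strictly lower-triangular, so N³ = 0.
(I + N)¹⁰ = I + 10·N + 45·N² = [[1, 0, 0], [−10, 1, 0], [75, −10, 1]].

[[1, 0, 0], [−10, 1, 0], [75, −10, 1]]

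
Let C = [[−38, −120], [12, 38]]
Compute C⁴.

tr C = 0 and det C = −4, so the characteristic polynomial is λ² − (0)λ + (−4) with roots 2 and −2.
Eigenvectors give P = [[3, 10], [−1, −3]] with P⁻¹ = [[−3, −10], [1, 3]], and C = P·diag(2, −2)·P⁻¹.
Then C⁴ = P·diag(16, 16)·P⁻¹ = [[48, 160], [−16, −48]] · [[−3, −10], [1, 3]] = [[16, 0], [0, 16]].

[[16, 0], [0, 16]]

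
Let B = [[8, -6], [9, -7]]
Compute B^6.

[[190, -126], [189, -125]]

tr B = 1 and det B = -2, so the characteristic polynomial is λ² − (1)λ + (-2) with roots -1 and 2.
Eigenvectors give P = [[-2, 1], [-3, 1]] with P⁻¹ = [[1, -1], [3, -2]], and B = P·diag(-1, 2)·P⁻¹.
Then B^6 = P·diag(1, 64)·P⁻¹ = [[-2, 64], [-3, 64]] · [[1, -1], [3, -2]] = [[190, -126], [189, -125]].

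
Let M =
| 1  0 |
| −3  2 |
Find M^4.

M^2 = [[1, 0], [−9, 4]]
M^3 = [[1, 0], [−21, 8]]
M^4 = [[1, 0], [−45, 16]]

[[1, 0], [−45, 16]]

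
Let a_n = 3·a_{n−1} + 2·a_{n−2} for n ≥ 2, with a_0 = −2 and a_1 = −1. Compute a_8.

−13331

With companion matrix Q = [[3, 2], [1, 0]], [a_n, a_{n−1}]ᵀ = Q·[a_{n−1}, a_{n−2}]ᵀ, so [a_8, a_7]ᵀ = Q⁷·[a_1, a_0]ᵀ.
Q⁷ = [[6279, 3526], [1763, 990]], giving [a_8, a_7]ᵀ = [[−13331], [−3743]].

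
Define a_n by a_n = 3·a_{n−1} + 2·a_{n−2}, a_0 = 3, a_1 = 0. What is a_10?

134178

With companion matrix M = [[3, 2], [1, 0]], [a_n, a_{n−1}]ᵀ = M·[a_{n−1}, a_{n−2}]ᵀ, so [a_10, a_9]ᵀ = M^9·[a_1, a_0]ᵀ.
M^9 = [[79647, 44726], [22363, 12558]], giving [a_10, a_9]ᵀ = [[134178], [37674]].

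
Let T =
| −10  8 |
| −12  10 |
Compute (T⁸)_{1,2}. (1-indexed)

0

tr T = 0 and det T = −4, so the characteristic polynomial is λ² − (0)λ + (−4) with roots −2 and 2.
Eigenvectors give P = [[1, 2], [1, 3]] with P⁻¹ = [[3, −2], [−1, 1]], and T = P·diag(−2, 2)·P⁻¹.
Then T⁸ = P·diag(256, 256)·P⁻¹ = [[256, 512], [256, 768]] · [[3, −2], [−1, 1]] = [[256, 0], [0, 256]].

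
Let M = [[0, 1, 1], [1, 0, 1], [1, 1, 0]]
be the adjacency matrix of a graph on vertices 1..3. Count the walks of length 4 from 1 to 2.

5

The number of length-4 walks from vertex 1 to vertex 2 is entry (1,2) of M⁴, where M is the adjacency matrix.
M² = [[2, 1, 1], [1, 2, 1], [1, 1, 2]]
M³ = [[2, 3, 3], [3, 2, 3], [3, 3, 2]]
M⁴ = [[6, 5, 5], [5, 6, 5], [5, 5, 6]]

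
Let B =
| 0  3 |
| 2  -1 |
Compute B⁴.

[[42, -39], [-26, 55]]

B² = [[6, -3], [-2, 7]]
B³ = [[-6, 21], [14, -13]]
B⁴ = [[42, -39], [-26, 55]]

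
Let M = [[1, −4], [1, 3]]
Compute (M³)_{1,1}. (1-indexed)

−19

M² = [[−3, −16], [4, 5]]
M³ = [[−19, −36], [9, −1]]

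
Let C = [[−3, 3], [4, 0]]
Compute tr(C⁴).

C² = [[21, −9], [−12, 12]]
C³ = [[−99, 63], [84, −36]]
C⁴ = [[549, −297], [−396, 252]]

801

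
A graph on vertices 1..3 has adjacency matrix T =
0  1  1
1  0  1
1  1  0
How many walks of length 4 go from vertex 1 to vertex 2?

The number of length-4 walks from vertex 1 to vertex 2 is entry (1,2) of T^4, where T is the adjacency matrix.
T^2 = [[2, 1, 1], [1, 2, 1], [1, 1, 2]]
T^3 = [[2, 3, 3], [3, 2, 3], [3, 3, 2]]
T^4 = [[6, 5, 5], [5, 6, 5], [5, 5, 6]]

5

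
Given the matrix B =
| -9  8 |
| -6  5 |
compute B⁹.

[[-78729, 78728], [-59046, 59045]]

tr B = -4 and det B = 3, so the characteristic polynomial is λ² − (-4)λ + (3) with roots -3 and -1.
Eigenvectors give P = [[4, 1], [3, 1]] with P⁻¹ = [[1, -1], [-3, 4]], and B = P·diag(-3, -1)·P⁻¹.
Then B⁹ = P·diag(-19683, -1)·P⁻¹ = [[-78732, -1], [-59049, -1]] · [[1, -1], [-3, 4]] = [[-78729, 78728], [-59046, 59045]].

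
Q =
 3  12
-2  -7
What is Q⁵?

[[483, 1452], [-242, -727]]

tr Q = -4 and det Q = 3, so the characteristic polynomial is λ² − (-4)λ + (3) with roots -3 and -1.
Eigenvectors give P = [[-2, -3], [1, 1]] with P⁻¹ = [[1, 3], [-1, -2]], and Q = P·diag(-3, -1)·P⁻¹.
Then Q⁵ = P·diag(-243, -1)·P⁻¹ = [[486, 3], [-243, -1]] · [[1, 3], [-1, -2]] = [[483, 1452], [-242, -727]].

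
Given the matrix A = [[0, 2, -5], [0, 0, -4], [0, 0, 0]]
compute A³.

A is strictly triangular, hence nilpotent: A³ = 0, so A³ = 0.

[[0, 0, 0], [0, 0, 0], [0, 0, 0]]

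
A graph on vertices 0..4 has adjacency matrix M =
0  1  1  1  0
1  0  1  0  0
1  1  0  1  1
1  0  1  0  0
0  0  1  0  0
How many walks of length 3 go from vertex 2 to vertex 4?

The number of length-3 walks from vertex 2 to vertex 4 is entry (2,4) of M³, where M is the adjacency matrix.
M² = [[3, 1, 2, 1, 1], [1, 2, 1, 2, 1], [2, 1, 4, 1, 0], [1, 2, 1, 2, 1], [1, 1, 0, 1, 1]]
M³ = [[4, 5, 6, 5, 2], [5, 2, 6, 2, 1], [6, 6, 4, 6, 4], [5, 2, 6, 2, 1], [2, 1, 4, 1, 0]]

4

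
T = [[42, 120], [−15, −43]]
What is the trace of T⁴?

tr T = −1 and det T = −6, so the characteristic polynomial is λ² − (−1)λ + (−6) with roots 2 and −3.
Eigenvectors give P = [[−3, 8], [1, −3]] with P⁻¹ = [[−3, −8], [−1, −3]], and T = P·diag(2, −3)·P⁻¹.
Then T⁴ = P·diag(16, 81)·P⁻¹ = [[−48, 648], [16, −243]] · [[−3, −8], [−1, −3]] = [[−504, −1560], [195, 601]].

97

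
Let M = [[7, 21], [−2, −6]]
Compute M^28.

[[7, 21], [−2, −6]]

M² = M (a projection; rank 1, trace 1), so M^28 = M.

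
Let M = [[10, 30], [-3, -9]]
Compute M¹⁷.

[[10, 30], [-3, -9]]

M² = M (a projection; rank 1, trace 1), so M¹⁷ = M.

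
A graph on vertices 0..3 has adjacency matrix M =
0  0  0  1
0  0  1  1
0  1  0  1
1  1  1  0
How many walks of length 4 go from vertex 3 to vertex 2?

6

The number of length-4 walks from vertex 3 to vertex 2 is entry (3,2) of M⁴, where M is the adjacency matrix.
M² = [[1, 1, 1, 0], [1, 2, 1, 1], [1, 1, 2, 1], [0, 1, 1, 3]]
M³ = [[0, 1, 1, 3], [1, 2, 3, 4], [1, 3, 2, 4], [3, 4, 4, 2]]
M⁴ = [[3, 4, 4, 2], [4, 7, 6, 6], [4, 6, 7, 6], [2, 6, 6, 11]]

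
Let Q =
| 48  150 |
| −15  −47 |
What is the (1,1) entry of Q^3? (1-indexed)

342

tr Q = 1 and det Q = −6, so the characteristic polynomial is λ² − (1)λ + (−6) with roots −2 and 3.
Eigenvectors give P = [[3, 10], [−1, −3]] with P⁻¹ = [[−3, −10], [1, 3]], and Q = P·diag(−2, 3)·P⁻¹.
Then Q^3 = P·diag(−8, 27)·P⁻¹ = [[−24, 270], [8, −81]] · [[−3, −10], [1, 3]] = [[342, 1050], [−105, −323]].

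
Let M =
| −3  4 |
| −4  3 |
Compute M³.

[[21, −28], [28, −21]]

M² = [[−7, 0], [0, −7]]
M³ = [[21, −28], [28, −21]]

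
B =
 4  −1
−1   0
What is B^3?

B^2 = [[17, −4], [−4, 1]]
B^3 = [[72, −17], [−17, 4]]

[[72, −17], [−17, 4]]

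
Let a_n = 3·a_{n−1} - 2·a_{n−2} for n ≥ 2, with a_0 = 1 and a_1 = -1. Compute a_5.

-61

With companion matrix B = [[3, -2], [1, 0]], [a_n, a_{n−1}]ᵀ = B·[a_{n−1}, a_{n−2}]ᵀ, so [a_5, a_4]ᵀ = B^4·[a_1, a_0]ᵀ.
B^4 = [[31, -30], [15, -14]], giving [a_5, a_4]ᵀ = [[-61], [-29]].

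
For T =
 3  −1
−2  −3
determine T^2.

[[11, 0], [0, 11]]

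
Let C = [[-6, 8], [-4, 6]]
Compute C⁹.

[[-1536, 2048], [-1024, 1536]]

tr C = 0 and det C = -4, so the characteristic polynomial is λ² − (0)λ + (-4) with roots -2 and 2.
Eigenvectors give P = [[2, 1], [1, 1]] with P⁻¹ = [[1, -1], [-1, 2]], and C = P·diag(-2, 2)·P⁻¹.
Then C⁹ = P·diag(-512, 512)·P⁻¹ = [[-1024, 512], [-512, 512]] · [[1, -1], [-1, 2]] = [[-1536, 2048], [-1024, 1536]].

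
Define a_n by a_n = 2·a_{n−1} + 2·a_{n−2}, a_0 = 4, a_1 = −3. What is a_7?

−24

With companion matrix Q = [[2, 2], [1, 0]], [a_n, a_{n−1}]ᵀ = Q·[a_{n−1}, a_{n−2}]ᵀ, so [a_7, a_6]ᵀ = Q⁶·[a_1, a_0]ᵀ.
Q⁶ = [[328, 240], [120, 88]], giving [a_7, a_6]ᵀ = [[−24], [−8]].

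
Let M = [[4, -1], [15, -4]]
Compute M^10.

[[1, 0], [0, 1]]

M² = I (check: tr M = 0 and det M = -1), so M^10 = I since 10 is even.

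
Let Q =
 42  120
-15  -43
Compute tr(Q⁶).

tr Q = -1 and det Q = -6, so the characteristic polynomial is λ² − (-1)λ + (-6) with roots 2 and -3.
Eigenvectors give P = [[3, -8], [-1, 3]] with P⁻¹ = [[3, 8], [1, 3]], and Q = P·diag(2, -3)·P⁻¹.
Then Q⁶ = P·diag(64, 729)·P⁻¹ = [[192, -5832], [-64, 2187]] · [[3, 8], [1, 3]] = [[-5256, -15960], [1995, 6049]].

793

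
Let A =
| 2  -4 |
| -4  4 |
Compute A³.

[[136, -176], [-176, 224]]

A² = [[20, -24], [-24, 32]]
A³ = [[136, -176], [-176, 224]]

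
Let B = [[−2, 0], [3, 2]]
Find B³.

B² = [[4, 0], [0, 4]]
B³ = [[−8, 0], [12, 8]]

[[−8, 0], [12, 8]]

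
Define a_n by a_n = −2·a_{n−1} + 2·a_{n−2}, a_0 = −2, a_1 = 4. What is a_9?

13376

With companion matrix C = [[−2, 2], [1, 0]], [a_n, a_{n−1}]ᵀ = C·[a_{n−1}, a_{n−2}]ᵀ, so [a_9, a_8]ᵀ = C⁸·[a_1, a_0]ᵀ.
C⁸ = [[2448, −1792], [−896, 656]], giving [a_9, a_8]ᵀ = [[13376], [−4896]].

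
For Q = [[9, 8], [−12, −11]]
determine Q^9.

[[39369, 39368], [−59052, −59051]]

tr Q = −2 and det Q = −3, so the characteristic polynomial is λ² − (−2)λ + (−3) with roots 1 and −3.
Eigenvectors give P = [[−1, −2], [1, 3]] with P⁻¹ = [[−3, −2], [1, 1]], and Q = P·diag(1, −3)·P⁻¹.
Then Q^9 = P·diag(1, −19683)·P⁻¹ = [[−1, 39366], [1, −59049]] · [[−3, −2], [1, 1]] = [[39369, 39368], [−59052, −59051]].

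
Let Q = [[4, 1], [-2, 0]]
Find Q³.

[[48, 14], [-28, -8]]

Q² = [[14, 4], [-8, -2]]
Q³ = [[48, 14], [-28, -8]]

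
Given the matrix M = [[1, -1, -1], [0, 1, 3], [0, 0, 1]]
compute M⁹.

[[1, -9, -117], [0, 1, 27], [0, 0, 1]]

M = I + N where N = [[0, -1, -1], [0, 0, 3], [0, 0, 0]] is strictly upper-triangular, so N³ = 0.
(I + N)⁹ = I + 9·N + 36·N² = [[1, -9, -117], [0, 1, 27], [0, 0, 1]].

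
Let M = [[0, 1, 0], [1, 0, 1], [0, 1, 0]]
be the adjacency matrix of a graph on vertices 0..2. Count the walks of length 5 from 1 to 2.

4

The number of length-5 walks from vertex 1 to vertex 2 is entry (1,2) of M^5, where M is the adjacency matrix.
M^2 = [[1, 0, 1], [0, 2, 0], [1, 0, 1]]
M^3 = [[0, 2, 0], [2, 0, 2], [0, 2, 0]]
M^4 = [[2, 0, 2], [0, 4, 0], [2, 0, 2]]
M^5 = [[0, 4, 0], [4, 0, 4], [0, 4, 0]]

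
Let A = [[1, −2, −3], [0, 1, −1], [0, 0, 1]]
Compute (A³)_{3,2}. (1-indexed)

A = I + N where N = [[0, −2, −3], [0, 0, −1], [0, 0, 0]] is strictly upper-triangular, so N³ = 0.
(I + N)³ = I + 3·N + 3·N² = [[1, −6, −3], [0, 1, −3], [0, 0, 1]].

0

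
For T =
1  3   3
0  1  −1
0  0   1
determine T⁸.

[[1, 24, −60], [0, 1, −8], [0, 0, 1]]

T = I + N where N = [[0, 3, 3], [0, 0, −1], [0, 0, 0]] is strictly upper-triangular, so N³ = 0.
(I + N)⁸ = I + 8·N + 28·N² = [[1, 24, −60], [0, 1, −8], [0, 0, 1]].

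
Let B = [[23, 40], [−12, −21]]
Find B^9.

tr B = 2 and det B = −3, so the characteristic polynomial is λ² − (2)λ + (−3) with roots 3 and −1.
Eigenvectors give P = [[−2, −5], [1, 3]] with P⁻¹ = [[−3, −5], [1, 2]], and B = P·diag(3, −1)·P⁻¹.
Then B^9 = P·diag(19683, −1)·P⁻¹ = [[−39366, 5], [19683, −3]] · [[−3, −5], [1, 2]] = [[118103, 196840], [−59052, −98421]].

[[118103, 196840], [−59052, −98421]]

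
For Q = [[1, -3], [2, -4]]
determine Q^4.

[[-29, 45], [-30, 46]]

tr Q = -3 and det Q = 2, so the characteristic polynomial is λ² − (-3)λ + (2) with roots -1 and -2.
Eigenvectors give P = [[3, -1], [2, -1]] with P⁻¹ = [[1, -1], [2, -3]], and Q = P·diag(-1, -2)·P⁻¹.
Then Q^4 = P·diag(1, 16)·P⁻¹ = [[3, -16], [2, -16]] · [[1, -1], [2, -3]] = [[-29, 45], [-30, 46]].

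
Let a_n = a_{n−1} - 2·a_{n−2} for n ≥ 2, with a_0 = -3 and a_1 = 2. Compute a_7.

44

With companion matrix T = [[1, -2], [1, 0]], [a_n, a_{n−1}]ᵀ = T·[a_{n−1}, a_{n−2}]ᵀ, so [a_7, a_6]ᵀ = T^6·[a_1, a_0]ᵀ.
T^6 = [[7, -10], [5, 2]], giving [a_7, a_6]ᵀ = [[44], [4]].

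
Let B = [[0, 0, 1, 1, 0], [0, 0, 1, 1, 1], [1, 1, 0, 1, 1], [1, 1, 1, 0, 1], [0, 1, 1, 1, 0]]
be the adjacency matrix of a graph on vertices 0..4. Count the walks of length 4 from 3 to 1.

The number of length-4 walks from vertex 3 to vertex 1 is entry (3,1) of B⁴, where B is the adjacency matrix.
B² = [[2, 2, 1, 1, 2], [2, 3, 2, 2, 2], [1, 2, 4, 3, 2], [1, 2, 3, 4, 2], [2, 2, 2, 2, 3]]
B³ = [[2, 4, 7, 7, 4], [4, 6, 9, 9, 7], [7, 9, 8, 9, 9], [7, 9, 9, 8, 9], [4, 7, 9, 9, 6]]
B⁴ = [[14, 18, 17, 17, 18], [18, 25, 26, 26, 24], [17, 26, 34, 33, 26], [17, 26, 33, 34, 26], [18, 24, 26, 26, 25]]

26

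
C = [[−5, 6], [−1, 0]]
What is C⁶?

[[2059, −3990], [665, −1266]]

tr C = −5 and det C = 6, so the characteristic polynomial is λ² − (−5)λ + (6) with roots −2 and −3.
Eigenvectors give P = [[2, 3], [1, 1]] with P⁻¹ = [[−1, 3], [1, −2]], and C = P·diag(−2, −3)·P⁻¹.
Then C⁶ = P·diag(64, 729)·P⁻¹ = [[128, 2187], [64, 729]] · [[−1, 3], [1, −2]] = [[2059, −3990], [665, −1266]].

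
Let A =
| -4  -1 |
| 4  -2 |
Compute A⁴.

[[0, 72], [-288, -144]]

A² = [[12, 6], [-24, 0]]
A³ = [[-24, -24], [96, 24]]
A⁴ = [[0, 72], [-288, -144]]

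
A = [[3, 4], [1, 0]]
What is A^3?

A^2 = [[13, 12], [3, 4]]
A^3 = [[51, 52], [13, 12]]

[[51, 52], [13, 12]]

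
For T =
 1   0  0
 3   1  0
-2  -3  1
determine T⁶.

[[1, 0, 0], [18, 1, 0], [-147, -18, 1]]

T = I + N where N = [[0, 0, 0], [3, 0, 0], [-2, -3, 0]] is strictly lower-triangular, so N³ = 0.
(I + N)⁶ = I + 6·N + 15·N² = [[1, 0, 0], [18, 1, 0], [-147, -18, 1]].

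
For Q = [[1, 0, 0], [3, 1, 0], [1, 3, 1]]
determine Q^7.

[[1, 0, 0], [21, 1, 0], [196, 21, 1]]

Q = I + N where N = [[0, 0, 0], [3, 0, 0], [1, 3, 0]] is strictly lower-triangular, so N^3 = 0.
(I + N)^7 = I + 7·N + 21·N^2 = [[1, 0, 0], [21, 1, 0], [196, 21, 1]].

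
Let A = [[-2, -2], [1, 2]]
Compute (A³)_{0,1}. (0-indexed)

A² = [[2, 0], [0, 2]]
A³ = [[-4, -4], [2, 4]]

-4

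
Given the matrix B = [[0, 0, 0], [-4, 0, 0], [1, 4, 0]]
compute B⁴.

B is strictly triangular, hence nilpotent: B³ = 0, so B⁴ = 0.

[[0, 0, 0], [0, 0, 0], [0, 0, 0]]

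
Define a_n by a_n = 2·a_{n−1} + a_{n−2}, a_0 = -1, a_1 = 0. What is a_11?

With companion matrix M = [[2, 1], [1, 0]], [a_n, a_{n−1}]ᵀ = M·[a_{n−1}, a_{n−2}]ᵀ, so [a_11, a_10]ᵀ = M¹⁰·[a_1, a_0]ᵀ.
M¹⁰ = [[5741, 2378], [2378, 985]], giving [a_11, a_10]ᵀ = [[-2378], [-985]].

-2378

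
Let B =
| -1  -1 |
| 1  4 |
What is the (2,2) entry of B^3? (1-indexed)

B^2 = [[0, -3], [3, 15]]
B^3 = [[-3, -12], [12, 57]]

57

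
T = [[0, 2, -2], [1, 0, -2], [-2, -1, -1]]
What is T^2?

[[6, 2, -2], [4, 4, 0], [1, -3, 7]]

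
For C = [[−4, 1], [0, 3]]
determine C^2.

[[16, −1], [0, 9]]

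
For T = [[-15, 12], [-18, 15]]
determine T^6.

tr T = 0 and det T = -9, so the characteristic polynomial is λ² − (0)λ + (-9) with roots -3 and 3.
Eigenvectors give P = [[-1, -2], [-1, -3]] with P⁻¹ = [[-3, 2], [1, -1]], and T = P·diag(-3, 3)·P⁻¹.
Then T^6 = P·diag(729, 729)·P⁻¹ = [[-729, -1458], [-729, -2187]] · [[-3, 2], [1, -1]] = [[729, 0], [0, 729]].

[[729, 0], [0, 729]]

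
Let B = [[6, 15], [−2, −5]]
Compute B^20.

[[6, 15], [−2, −5]]

B² = B (a projection; rank 1, trace 1), so B^20 = B.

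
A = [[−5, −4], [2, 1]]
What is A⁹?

[[−39365, −39364], [19682, 19681]]

tr A = −4 and det A = 3, so the characteristic polynomial is λ² − (−4)λ + (3) with roots −3 and −1.
Eigenvectors give P = [[2, −1], [−1, 1]] with P⁻¹ = [[1, 1], [1, 2]], and A = P·diag(−3, −1)·P⁻¹.
Then A⁹ = P·diag(−19683, −1)·P⁻¹ = [[−39366, 1], [19683, −1]] · [[1, 1], [1, 2]] = [[−39365, −39364], [19682, 19681]].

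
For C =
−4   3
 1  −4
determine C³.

[[−100, 153], [51, −100]]

C² = [[19, −24], [−8, 19]]
C³ = [[−100, 153], [51, −100]]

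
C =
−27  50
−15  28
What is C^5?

tr C = 1 and det C = −6, so the characteristic polynomial is λ² − (1)λ + (−6) with roots −2 and 3.
Eigenvectors give P = [[2, −5], [1, −3]] with P⁻¹ = [[3, −5], [1, −2]], and C = P·diag(−2, 3)·P⁻¹.
Then C^5 = P·diag(−32, 243)·P⁻¹ = [[−64, −1215], [−32, −729]] · [[3, −5], [1, −2]] = [[−1407, 2750], [−825, 1618]].

[[−1407, 2750], [−825, 1618]]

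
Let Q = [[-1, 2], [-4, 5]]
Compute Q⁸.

tr Q = 4 and det Q = 3, so the characteristic polynomial is λ² − (4)λ + (3) with roots 3 and 1.
Eigenvectors give P = [[-1, 1], [-2, 1]] with P⁻¹ = [[1, -1], [2, -1]], and Q = P·diag(3, 1)·P⁻¹.
Then Q⁸ = P·diag(6561, 1)·P⁻¹ = [[-6561, 1], [-13122, 1]] · [[1, -1], [2, -1]] = [[-6559, 6560], [-13120, 13121]].

[[-6559, 6560], [-13120, 13121]]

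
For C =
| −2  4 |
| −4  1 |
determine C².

[[−12, −4], [4, −15]]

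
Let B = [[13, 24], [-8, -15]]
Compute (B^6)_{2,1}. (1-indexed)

tr B = -2 and det B = -3, so the characteristic polynomial is λ² − (-2)λ + (-3) with roots -3 and 1.
Eigenvectors give P = [[3, 2], [-2, -1]] with P⁻¹ = [[-1, -2], [2, 3]], and B = P·diag(-3, 1)·P⁻¹.
Then B^6 = P·diag(729, 1)·P⁻¹ = [[2187, 2], [-1458, -1]] · [[-1, -2], [2, 3]] = [[-2183, -4368], [1456, 2913]].

1456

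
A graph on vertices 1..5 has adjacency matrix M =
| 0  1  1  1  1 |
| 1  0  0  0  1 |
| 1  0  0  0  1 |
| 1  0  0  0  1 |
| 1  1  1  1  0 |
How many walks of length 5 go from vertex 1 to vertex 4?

55

The number of length-5 walks from vertex 1 to vertex 4 is entry (1,4) of M^5, where M is the adjacency matrix.
M^2 = [[4, 1, 1, 1, 3], [1, 2, 2, 2, 1], [1, 2, 2, 2, 1], [1, 2, 2, 2, 1], [3, 1, 1, 1, 4]]
M^3 = [[6, 7, 7, 7, 7], [7, 2, 2, 2, 7], [7, 2, 2, 2, 7], [7, 2, 2, 2, 7], [7, 7, 7, 7, 6]]
M^4 = [[28, 13, 13, 13, 27], [13, 14, 14, 14, 13], [13, 14, 14, 14, 13], [13, 14, 14, 14, 13], [27, 13, 13, 13, 28]]
M^5 = [[66, 55, 55, 55, 67], [55, 26, 26, 26, 55], [55, 26, 26, 26, 55], [55, 26, 26, 26, 55], [67, 55, 55, 55, 66]]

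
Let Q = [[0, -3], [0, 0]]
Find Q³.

[[0, 0], [0, 0]]

Q is strictly triangular, hence nilpotent: Q² = 0, so Q³ = 0.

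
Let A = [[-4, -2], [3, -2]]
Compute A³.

[[-4, -44], [66, 40]]

A² = [[10, 12], [-18, -2]]
A³ = [[-4, -44], [66, 40]]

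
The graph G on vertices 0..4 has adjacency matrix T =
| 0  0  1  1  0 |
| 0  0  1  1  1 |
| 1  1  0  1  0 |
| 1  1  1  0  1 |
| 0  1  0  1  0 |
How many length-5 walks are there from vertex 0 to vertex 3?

The number of length-5 walks from vertex 0 to vertex 3 is entry (0,3) of T⁵, where T is the adjacency matrix.
T² = [[2, 2, 1, 1, 1], [2, 3, 1, 2, 1], [1, 1, 3, 2, 2], [1, 2, 2, 4, 1], [1, 1, 2, 1, 2]]
T³ = [[2, 3, 5, 6, 3], [3, 4, 7, 7, 5], [5, 7, 4, 7, 3], [6, 7, 7, 6, 6], [3, 5, 3, 6, 2]]
T⁴ = [[11, 14, 11, 13, 9], [14, 19, 14, 19, 11], [11, 14, 19, 19, 14], [13, 19, 19, 26, 13], [9, 11, 14, 13, 11]]
T⁵ = [[24, 33, 38, 45, 27], [33, 44, 52, 58, 38], [38, 52, 44, 58, 33], [45, 58, 58, 64, 45], [27, 38, 33, 45, 24]]

45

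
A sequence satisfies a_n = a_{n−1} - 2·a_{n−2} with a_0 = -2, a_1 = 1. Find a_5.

With companion matrix B = [[1, -2], [1, 0]], [a_n, a_{n−1}]ᵀ = B·[a_{n−1}, a_{n−2}]ᵀ, so [a_5, a_4]ᵀ = B⁴·[a_1, a_0]ᵀ.
B⁴ = [[-1, 6], [-3, 2]], giving [a_5, a_4]ᵀ = [[-13], [-7]].

-13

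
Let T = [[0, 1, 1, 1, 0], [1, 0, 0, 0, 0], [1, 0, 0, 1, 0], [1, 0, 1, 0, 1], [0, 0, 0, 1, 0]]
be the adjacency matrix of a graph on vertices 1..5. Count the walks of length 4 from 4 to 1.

7

The number of length-4 walks from vertex 4 to vertex 1 is entry (4,1) of T^4, where T is the adjacency matrix.
T^2 = [[3, 0, 1, 1, 1], [0, 1, 1, 1, 0], [1, 1, 2, 1, 1], [1, 1, 1, 3, 0], [1, 0, 1, 0, 1]]
T^3 = [[2, 3, 4, 5, 1], [3, 0, 1, 1, 1], [4, 1, 2, 4, 1], [5, 1, 4, 2, 3], [1, 1, 1, 3, 0]]
T^4 = [[12, 2, 7, 7, 5], [2, 3, 4, 5, 1], [7, 4, 8, 7, 4], [7, 5, 7, 12, 2], [5, 1, 4, 2, 3]]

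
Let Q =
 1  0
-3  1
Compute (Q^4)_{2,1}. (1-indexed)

Q = I + N where N = [[0, 0], [-3, 0]] is strictly lower-triangular, so N^2 = 0.
(I + N)^4 = I + 4·N = [[1, 0], [-12, 1]].

-12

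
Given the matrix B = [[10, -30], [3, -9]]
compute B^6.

[[10, -30], [3, -9]]

B² = B (a projection; rank 1, trace 1), so B^6 = B.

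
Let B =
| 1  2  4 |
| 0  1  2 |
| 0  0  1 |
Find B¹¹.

B = I + N where N = [[0, 2, 4], [0, 0, 2], [0, 0, 0]] is strictly upper-triangular, so N³ = 0.
(I + N)¹¹ = I + 11·N + 55·N² = [[1, 22, 264], [0, 1, 22], [0, 0, 1]].

[[1, 22, 264], [0, 1, 22], [0, 0, 1]]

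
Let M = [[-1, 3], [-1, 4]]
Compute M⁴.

[[-23, 99], [-33, 142]]

M² = [[-2, 9], [-3, 13]]
M³ = [[-7, 30], [-10, 43]]
M⁴ = [[-23, 99], [-33, 142]]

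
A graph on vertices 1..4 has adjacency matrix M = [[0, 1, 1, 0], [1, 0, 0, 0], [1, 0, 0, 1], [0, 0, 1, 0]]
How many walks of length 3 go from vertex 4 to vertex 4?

0

The number of length-3 walks from vertex 4 to vertex 4 is entry (4,4) of M³, where M is the adjacency matrix.
M² = [[2, 0, 0, 1], [0, 1, 1, 0], [0, 1, 2, 0], [1, 0, 0, 1]]
M³ = [[0, 2, 3, 0], [2, 0, 0, 1], [3, 0, 0, 2], [0, 1, 2, 0]]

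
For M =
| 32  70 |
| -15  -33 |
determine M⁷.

[[14018, 32410], [-6945, -16077]]

tr M = -1 and det M = -6, so the characteristic polynomial is λ² − (-1)λ + (-6) with roots -3 and 2.
Eigenvectors give P = [[2, -7], [-1, 3]] with P⁻¹ = [[-3, -7], [-1, -2]], and M = P·diag(-3, 2)·P⁻¹.
Then M⁷ = P·diag(-2187, 128)·P⁻¹ = [[-4374, -896], [2187, 384]] · [[-3, -7], [-1, -2]] = [[14018, 32410], [-6945, -16077]].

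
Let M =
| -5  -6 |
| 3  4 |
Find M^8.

[[511, 510], [-255, -254]]

tr M = -1 and det M = -2, so the characteristic polynomial is λ² − (-1)λ + (-2) with roots -2 and 1.
Eigenvectors give P = [[-2, -1], [1, 1]] with P⁻¹ = [[-1, -1], [1, 2]], and M = P·diag(-2, 1)·P⁻¹.
Then M^8 = P·diag(256, 1)·P⁻¹ = [[-512, -1], [256, 1]] · [[-1, -1], [1, 2]] = [[511, 510], [-255, -254]].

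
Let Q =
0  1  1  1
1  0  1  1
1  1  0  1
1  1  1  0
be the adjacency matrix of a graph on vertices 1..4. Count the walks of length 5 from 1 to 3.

61

The number of length-5 walks from vertex 1 to vertex 3 is entry (1,3) of Q⁵, where Q is the adjacency matrix.
Q² = [[3, 2, 2, 2], [2, 3, 2, 2], [2, 2, 3, 2], [2, 2, 2, 3]]
Q³ = [[6, 7, 7, 7], [7, 6, 7, 7], [7, 7, 6, 7], [7, 7, 7, 6]]
Q⁴ = [[21, 20, 20, 20], [20, 21, 20, 20], [20, 20, 21, 20], [20, 20, 20, 21]]
Q⁵ = [[60, 61, 61, 61], [61, 60, 61, 61], [61, 61, 60, 61], [61, 61, 61, 60]]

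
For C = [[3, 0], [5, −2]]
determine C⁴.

tr C = 1 and det C = −6, so the characteristic polynomial is λ² − (1)λ + (−6) with roots 3 and −2.
Eigenvectors give P = [[−1, 0], [−1, 1]] with P⁻¹ = [[−1, 0], [−1, 1]], and C = P·diag(3, −2)·P⁻¹.
Then C⁴ = P·diag(81, 16)·P⁻¹ = [[−81, 0], [−81, 16]] · [[−1, 0], [−1, 1]] = [[81, 0], [65, 16]].

[[81, 0], [65, 16]]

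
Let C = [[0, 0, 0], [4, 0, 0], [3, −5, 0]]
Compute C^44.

C is strictly triangular, hence nilpotent: C^3 = 0, so C^44 = 0.

[[0, 0, 0], [0, 0, 0], [0, 0, 0]]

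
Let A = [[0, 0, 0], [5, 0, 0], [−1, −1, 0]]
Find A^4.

[[0, 0, 0], [0, 0, 0], [0, 0, 0]]

A is strictly triangular, hence nilpotent: A^3 = 0, so A^4 = 0.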